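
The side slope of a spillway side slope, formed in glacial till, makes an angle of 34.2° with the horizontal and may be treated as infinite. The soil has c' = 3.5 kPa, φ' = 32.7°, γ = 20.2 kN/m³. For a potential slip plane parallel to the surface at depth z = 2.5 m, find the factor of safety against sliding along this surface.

FS = 1.09

For an infinite slope with a slip plane parallel to the surface (no pore pressure): FS = [c' + γz cos²β tanφ'] / [γz sinβ cosβ].
γz = 20.2·2.5 = 50.50 kN/m²
Numerator = 3.5 + 50.50·cos²34.2°·tan32.7° = 3.5 + 50.50·0.6841·0.6420 = 25.678 kPa
Denominator = 50.50·sin34.2°·cos34.2° = 50.50·0.5621·0.8271 = 23.477 kPa
FS = 25.678 / 23.477 = 1.094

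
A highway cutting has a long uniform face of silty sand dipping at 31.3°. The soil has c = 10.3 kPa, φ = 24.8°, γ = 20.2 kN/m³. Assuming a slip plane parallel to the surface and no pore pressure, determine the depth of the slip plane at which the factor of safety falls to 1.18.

z = 2.73 m

Setting FS = 1.18 in FS = [c + γz cos²β tanφ] / [γz sinβ cosβ] and solving for z:
z = c / [γ cosβ (FS·sinβ − cosβ·tanφ)]
  = 10.3 / [20.2·cos31.3°·(1.18·sin31.3° − cos31.3°·tan24.8°)]
  = 10.3 / [20.2·0.8545·(1.18·0.5195 − 0.8545·0.4621)]
  = 10.3 / 3.7664 = 2.735 m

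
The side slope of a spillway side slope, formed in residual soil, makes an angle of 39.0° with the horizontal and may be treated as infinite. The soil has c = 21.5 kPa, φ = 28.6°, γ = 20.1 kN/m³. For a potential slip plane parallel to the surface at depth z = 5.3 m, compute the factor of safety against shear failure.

For an infinite slope with a slip plane parallel to the surface (no pore pressure): FS = [c + γz cos²β tanφ] / [γz sinβ cosβ].
γz = 20.1·5.3 = 106.53 kN/m²
Numerator = 21.5 + 106.53·cos²39.0°·tan28.6° = 21.5 + 106.53·0.6040·0.5452 = 56.579 kPa
Denominator = 106.53·sin39.0°·cos39.0° = 106.53·0.6293·0.7771 = 52.101 kPa
FS = 56.579 / 52.101 = 1.086

FS = 1.09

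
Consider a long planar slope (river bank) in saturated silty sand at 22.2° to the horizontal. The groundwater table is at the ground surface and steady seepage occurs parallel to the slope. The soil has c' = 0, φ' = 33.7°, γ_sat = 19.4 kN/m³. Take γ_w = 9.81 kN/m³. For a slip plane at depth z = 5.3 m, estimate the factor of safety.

With seepage parallel to the slope and the water table at the surface, the effective normal stress on the slip plane uses the buoyant unit weight γ' = γ_sat − γ_w while the driving shear stress uses γ_sat:
FS = [c' + γ' z cos²β tanφ'] / [γ_sat z sinβ cosβ]
(For c' = 0 this reduces to FS = (γ'/γ_sat)·tanφ'/tanβ.)
γ' = 19.4 − 9.81 = 9.59 kN/m³
Numerator = 0.0 + 9.59·5.3·cos²22.2°·tan33.7° = 0.0 + 9.59·5.3·0.8572·0.6669 = 29.058 kPa
Denominator = 19.4·5.3·sin22.2°·cos22.2° = 19.4·5.3·0.3778·0.9259 = 35.970 kPa
FS = 29.058 / 35.970 = 0.808

FS = 0.81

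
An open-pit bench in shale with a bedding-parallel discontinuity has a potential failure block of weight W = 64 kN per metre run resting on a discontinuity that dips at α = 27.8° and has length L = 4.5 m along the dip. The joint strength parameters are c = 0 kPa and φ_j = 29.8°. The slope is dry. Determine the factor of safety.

FS = 1.09

Resolving the block weight along and normal to the plane and applying the Mohr–Coulomb strength on the joint:
N' = W cosα = 64·cos27.8° = 56.6 kN/m
Driving force T = W sinα = 64·sin27.8° = 29.8 kN/m
Resisting force R = c·L + N'·tanφ_j = 0·4.5 + 56.6·tan29.8° = 0.0 + 32.4 = 32.4 kN/m
FS = R / T = 32.4 / 29.8 = 1.086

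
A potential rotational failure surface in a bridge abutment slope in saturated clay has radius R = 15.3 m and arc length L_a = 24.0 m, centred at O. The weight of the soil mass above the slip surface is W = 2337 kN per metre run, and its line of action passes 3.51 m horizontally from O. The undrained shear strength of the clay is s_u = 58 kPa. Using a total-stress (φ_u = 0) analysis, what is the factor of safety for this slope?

Taking moments about the centre O, the resisting moment is provided by the undrained shear strength acting along the arc:
M_R = s_u·L_a·R = 58·24.00·15.3 = 21297.6 kN·m/m
M_D = W·d = 2337·3.51 = 8202.9 kN·m/m
FS = M_R / M_D = 21297.6 / 8202.9 = 2.596

FS = 2.60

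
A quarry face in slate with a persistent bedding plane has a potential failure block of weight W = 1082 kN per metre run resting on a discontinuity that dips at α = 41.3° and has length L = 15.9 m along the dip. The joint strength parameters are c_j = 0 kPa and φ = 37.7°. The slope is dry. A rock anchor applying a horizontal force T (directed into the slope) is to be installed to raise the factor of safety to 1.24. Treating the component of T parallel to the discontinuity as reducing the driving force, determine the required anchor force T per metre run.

Resolving forces along and normal to the sliding plane, with the horizontal anchor force T adding T·sinα to the effective normal force and T·cosα acting up the plane against the driving force:
FS = [c_jL + (W cosα + T sinα) tanφ] / [W sinα − T cosα]
Without the anchor: N' = 812.9 kN/m, driving T_d = 714.1 kN/m, resisting R = 0·15.9 + 812.9·tan37.7° = 628.3 kN/m, FS = 0.88.
Setting FS = 1.24 and solving for T:
1.24·(714.1 − T cos41.3°) = 628.3 + T sin41.3°·tan37.7°
T·(sin41.3°·tan37.7° + 1.24·cos41.3°) = 1.24·714.1 − 628.3
T·(0.6600·0.7729 + 1.24·0.7513) = 885.5 − 628.3 = 257.3
T·1.4417 = 257.3
T = 178.4 kN/m

T = 178 kN/m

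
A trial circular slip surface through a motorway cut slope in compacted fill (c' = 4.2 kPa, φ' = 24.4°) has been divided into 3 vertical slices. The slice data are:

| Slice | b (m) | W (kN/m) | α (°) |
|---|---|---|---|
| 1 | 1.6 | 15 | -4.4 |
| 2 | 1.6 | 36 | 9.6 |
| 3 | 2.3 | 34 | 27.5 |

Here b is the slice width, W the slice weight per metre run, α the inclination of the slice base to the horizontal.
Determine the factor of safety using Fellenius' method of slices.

Ordinary method of slices: FS = Σ[c'·Δl_i + (W_i cosα_i)·tanφ'] / Σ W_i sinα_i, with Δl_i = b_i / cosα_i.
Slice 1: Δl = 1.6/cos(-4.4°) = 1.605 m; N'_1 = 15·cos(-4.4°) = 15.0; c'Δl = 6.74; W sinα = -1.2
Slice 2: Δl = 1.6/cos9.6° = 1.623 m; N'_2 = 36·cos9.6° = 35.5; c'Δl = 6.82; W sinα = 6.0
Slice 3: Δl = 2.3/cos27.5° = 2.593 m; N'_3 = 34·cos27.5° = 30.2; c'Δl = 10.89; W sinα = 15.7
Σc'Δl = 24.4 kN/m; ΣN' = 80.6 kN/m; ΣW sinα = 20.6 kN/m
Resisting = 24.4 + 80.6·tan24.4° = 24.4 + 36.6 = 61.0 kN/m
FS = 61.0 / 20.6 = 2.969

FS = 2.97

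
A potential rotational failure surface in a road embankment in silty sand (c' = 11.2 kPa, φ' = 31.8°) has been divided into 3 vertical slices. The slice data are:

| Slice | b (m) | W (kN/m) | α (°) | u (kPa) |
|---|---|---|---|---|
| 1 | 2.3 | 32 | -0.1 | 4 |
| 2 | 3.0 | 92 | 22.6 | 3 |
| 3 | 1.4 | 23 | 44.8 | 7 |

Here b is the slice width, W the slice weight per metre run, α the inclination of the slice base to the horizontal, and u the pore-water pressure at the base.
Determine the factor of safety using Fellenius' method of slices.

Ordinary method of slices: FS = Σ[c'·Δl_i + (W_i cosα_i − u_i·Δl_i)·tanφ'] / Σ W_i sinα_i, with Δl_i = b_i / cosα_i.
Slice 1: Δl = 2.3/cos(-0.1°) = 2.300 m; N'_1 = 32·cos(-0.1°) − 4·2.300 = 22.8; c'Δl = 25.76; W sinα = -0.1
Slice 2: Δl = 3.0/cos22.6° = 3.250 m; N'_2 = 92·cos22.6° − 3·3.250 = 75.2; c'Δl = 36.39; W sinα = 35.4
Slice 3: Δl = 1.4/cos44.8° = 1.973 m; N'_3 = 23·cos44.8° − 7·1.973 = 2.5; c'Δl = 22.10; W sinα = 16.2
Σc'Δl = 84.3 kN/m; ΣN' = 100.5 kN/m; ΣW sinα = 51.5 kN/m
Resisting = 84.3 + 100.5·tan31.8° = 84.3 + 62.3 = 146.6 kN/m
FS = 146.6 / 51.5 = 2.846

FS = 2.85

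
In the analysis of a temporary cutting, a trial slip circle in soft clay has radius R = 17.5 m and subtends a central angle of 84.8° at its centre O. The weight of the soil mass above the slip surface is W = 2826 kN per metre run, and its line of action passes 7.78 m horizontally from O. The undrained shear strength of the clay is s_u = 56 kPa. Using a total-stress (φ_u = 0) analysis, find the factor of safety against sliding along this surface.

Taking moments about the centre O, the resisting moment is provided by the undrained shear strength acting along the arc:
Arc length L_a = R·θ = 17.5·(84.8°·π/180) = 17.5·1.4800 = 25.90 m
M_R = s_u·L_a·R = 56·25.90·17.5 = 25382.7 kN·m/m
M_D = W·d = 2826·7.78 = 21986.3 kN·m/m
FS = M_R / M_D = 25382.7 / 21986.3 = 1.154

FS = 1.15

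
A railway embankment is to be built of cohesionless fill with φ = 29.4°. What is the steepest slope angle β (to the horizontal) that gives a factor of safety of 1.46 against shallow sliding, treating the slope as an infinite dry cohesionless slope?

For an infinite dry cohesionless slope FS = tanφ/tanβ, so tanβ = tanφ / FS.
tanβ = tan29.4° / 1.46 = 0.5635 / 1.46 = 0.3859
β = arctan(0.3859) = 21.10°

β = 21.1°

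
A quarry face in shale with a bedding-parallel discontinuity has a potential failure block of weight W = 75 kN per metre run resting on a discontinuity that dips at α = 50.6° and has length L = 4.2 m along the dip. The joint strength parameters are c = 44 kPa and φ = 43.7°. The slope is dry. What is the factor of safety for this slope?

FS = 3.97

Resolving the block weight along and normal to the plane and applying the Mohr–Coulomb strength on the joint:
N' = W cosα = 75·cos50.6° = 47.6 kN/m
Driving force T = W sinα = 75·sin50.6° = 58.0 kN/m
Resisting force R = c·L + N'·tanφ = 44·4.2 + 47.6·tan43.7° = 184.8 + 45.5 = 230.3 kN/m
FS = R / T = 230.3 / 58.0 = 3.974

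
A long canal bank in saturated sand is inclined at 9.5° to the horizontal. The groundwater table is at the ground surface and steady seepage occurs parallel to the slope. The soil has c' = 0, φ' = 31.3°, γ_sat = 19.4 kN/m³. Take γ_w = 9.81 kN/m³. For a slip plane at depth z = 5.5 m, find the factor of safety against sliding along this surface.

FS = 1.80

With seepage parallel to the slope and the water table at the surface, the effective normal stress on the slip plane uses the buoyant unit weight γ' = γ_sat − γ_w while the driving shear stress uses γ_sat:
FS = [c' + γ' z cos²β tanφ'] / [γ_sat z sinβ cosβ]
(For c' = 0 this reduces to FS = (γ'/γ_sat)·tanφ'/tanβ.)
γ' = 19.4 − 9.81 = 9.59 kN/m³
Numerator = 0.0 + 9.59·5.5·cos²9.5°·tan31.3° = 0.0 + 9.59·5.5·0.9728·0.6080 = 31.196 kPa
Denominator = 19.4·5.5·sin9.5°·cos9.5° = 19.4·5.5·0.1650·0.9863 = 17.369 kPa
FS = 31.196 / 17.369 = 1.796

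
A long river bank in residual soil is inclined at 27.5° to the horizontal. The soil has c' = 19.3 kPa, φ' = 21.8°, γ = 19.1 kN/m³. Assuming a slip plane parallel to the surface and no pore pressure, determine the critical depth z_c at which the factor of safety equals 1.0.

Setting FS = 1.00 in FS = [c' + γz cos²β tanφ'] / [γz sinβ cosβ] and solving for z:
z = c' / [γ cosβ (FS·sinβ − cosβ·tanφ')]
  = 19.3 / [19.1·cos27.5°·(1.00·sin27.5° − cos27.5°·tan21.8°)]
  = 19.3 / [19.1·0.8870·(1.00·0.4617 − 0.8870·0.4000)]
  = 19.3 / 1.8123 = 10.650 m

z_c = 10.65 m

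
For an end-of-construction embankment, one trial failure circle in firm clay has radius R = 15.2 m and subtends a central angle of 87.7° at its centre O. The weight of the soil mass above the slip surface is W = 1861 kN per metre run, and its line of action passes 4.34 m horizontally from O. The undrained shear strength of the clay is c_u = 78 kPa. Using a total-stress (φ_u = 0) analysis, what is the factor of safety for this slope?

FS = 3.42

Taking moments about the centre O, the resisting moment is provided by the undrained shear strength acting along the arc:
Arc length L_a = R·θ = 15.2·(87.7°·π/180) = 15.2·1.5307 = 23.27 m
M_R = c_u·L_a·R = 78·23.27·15.2 = 27584.1 kN·m/m
M_D = W·d = 1861·4.34 = 8076.7 kN·m/m
FS = M_R / M_D = 27584.1 / 8076.7 = 3.415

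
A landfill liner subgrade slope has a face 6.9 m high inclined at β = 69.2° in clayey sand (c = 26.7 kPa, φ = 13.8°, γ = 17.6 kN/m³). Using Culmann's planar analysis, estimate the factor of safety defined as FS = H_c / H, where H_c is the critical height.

H_c = (4c/γ) · sinβ cosφ / [1 − cos(β − φ)]
    = (4·26.7/17.6) · sin69.2°·cos13.8° / [1 − cos55.4°]
    = 6.068 · 0.9078 / 0.4322 = 12.75 m
FS = H_c / H = 12.75 / 6.9 = 1.847

FS = 1.85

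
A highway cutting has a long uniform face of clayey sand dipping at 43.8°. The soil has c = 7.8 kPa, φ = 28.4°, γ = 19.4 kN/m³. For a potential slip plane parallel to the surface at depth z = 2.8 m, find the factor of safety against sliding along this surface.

For an infinite slope with a slip plane parallel to the surface (no pore pressure): FS = [c + γz cos²β tanφ] / [γz sinβ cosβ].
γz = 19.4·2.8 = 54.32 kN/m²
Numerator = 7.8 + 54.32·cos²43.8°·tan28.4° = 7.8 + 54.32·0.5209·0.5407 = 23.100 kPa
Denominator = 54.32·sin43.8°·cos43.8° = 54.32·0.6921·0.7218 = 27.136 kPa
FS = 23.100 / 27.136 = 0.851

FS = 0.85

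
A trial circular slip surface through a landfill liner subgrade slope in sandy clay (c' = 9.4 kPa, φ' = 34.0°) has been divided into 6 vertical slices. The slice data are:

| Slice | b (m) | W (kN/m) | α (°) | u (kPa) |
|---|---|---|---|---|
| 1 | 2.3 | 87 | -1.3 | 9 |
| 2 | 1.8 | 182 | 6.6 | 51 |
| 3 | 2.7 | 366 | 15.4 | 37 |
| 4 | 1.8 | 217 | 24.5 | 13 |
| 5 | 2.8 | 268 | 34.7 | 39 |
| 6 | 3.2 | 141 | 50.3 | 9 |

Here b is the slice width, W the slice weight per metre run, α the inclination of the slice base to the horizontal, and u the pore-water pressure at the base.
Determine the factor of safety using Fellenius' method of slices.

FS = 1.37

Ordinary method of slices: FS = Σ[c'·Δl_i + (W_i cosα_i − u_i·Δl_i)·tanφ'] / Σ W_i sinα_i, with Δl_i = b_i / cosα_i.
Slice 1: Δl = 2.3/cos(-1.3°) = 2.301 m; N'_1 = 87·cos(-1.3°) − 9·2.301 = 66.3; c'Δl = 21.63; W sinα = -2.0
Slice 2: Δl = 1.8/cos6.6° = 1.812 m; N'_2 = 182·cos6.6° − 51·1.812 = 88.4; c'Δl = 17.03; W sinα = 20.9
Slice 3: Δl = 2.7/cos15.4° = 2.801 m; N'_3 = 366·cos15.4° − 37·2.801 = 249.2; c'Δl = 26.33; W sinα = 97.2
Slice 4: Δl = 1.8/cos24.5° = 1.978 m; N'_4 = 217·cos24.5° − 13·1.978 = 171.7; c'Δl = 18.59; W sinα = 90.0
Slice 5: Δl = 2.8/cos34.7° = 3.406 m; N'_5 = 268·cos34.7° − 39·3.406 = 87.5; c'Δl = 32.01; W sinα = 152.6
Slice 6: Δl = 3.2/cos50.3° = 5.010 m; N'_6 = 141·cos50.3° − 9·5.010 = 45.0; c'Δl = 47.09; W sinα = 108.5
Σc'Δl = 162.7 kN/m; ΣN' = 708.1 kN/m; ΣW sinα = 467.2 kN/m
Resisting = 162.7 + 708.1·tan34.0° = 162.7 + 477.6 = 640.3 kN/m
FS = 640.3 / 467.2 = 1.371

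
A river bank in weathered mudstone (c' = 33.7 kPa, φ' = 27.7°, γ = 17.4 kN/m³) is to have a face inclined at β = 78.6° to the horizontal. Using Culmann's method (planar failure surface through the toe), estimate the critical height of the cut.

H_c = 18.21 m

Culmann's analysis gives the critical failure plane at α_cr = (β + φ')/2 = (78.6 + 27.7)/2 = 53.1°, and the critical height
H_c = (4c'/γ) · sinβ cosφ' / [1 − cos(β − φ')]
    = (4·33.7/17.4) · sin78.6°·cos27.7° / [1 − cos(50.9°)]
    = 7.747 · 0.9803·0.8854 / [1 − 0.6307]
    = 7.747 · 0.8679 / 0.3693
    = 18.21 m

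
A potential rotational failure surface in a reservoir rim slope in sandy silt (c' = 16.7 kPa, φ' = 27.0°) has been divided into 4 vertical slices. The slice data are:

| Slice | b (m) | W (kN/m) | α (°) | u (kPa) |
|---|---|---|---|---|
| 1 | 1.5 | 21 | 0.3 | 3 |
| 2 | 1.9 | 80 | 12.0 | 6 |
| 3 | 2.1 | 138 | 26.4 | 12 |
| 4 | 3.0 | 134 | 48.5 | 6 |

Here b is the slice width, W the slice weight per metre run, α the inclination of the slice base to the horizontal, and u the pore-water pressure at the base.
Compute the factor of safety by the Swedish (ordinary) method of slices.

FS = 1.65

Ordinary method of slices: FS = Σ[c'·Δl_i + (W_i cosα_i − u_i·Δl_i)·tanφ'] / Σ W_i sinα_i, with Δl_i = b_i / cosα_i.
Slice 1: Δl = 1.5/cos0.3° = 1.500 m; N'_1 = 21·cos0.3° − 3·1.500 = 16.5; c'Δl = 25.05; W sinα = 0.1
Slice 2: Δl = 1.9/cos12.0° = 1.942 m; N'_2 = 80·cos12.0° − 6·1.942 = 66.6; c'Δl = 32.44; W sinα = 16.6
Slice 3: Δl = 2.1/cos26.4° = 2.345 m; N'_3 = 138·cos26.4° − 12·2.345 = 95.5; c'Δl = 39.15; W sinα = 61.4
Slice 4: Δl = 3.0/cos48.5° = 4.527 m; N'_4 = 134·cos48.5° − 6·4.527 = 61.6; c'Δl = 75.61; W sinα = 100.4
Σc'Δl = 172.3 kN/m; ΣN' = 240.2 kN/m; ΣW sinα = 178.5 kN/m
Resisting = 172.3 + 240.2·tan27.0° = 172.3 + 122.4 = 294.6 kN/m
FS = 294.6 / 178.5 = 1.651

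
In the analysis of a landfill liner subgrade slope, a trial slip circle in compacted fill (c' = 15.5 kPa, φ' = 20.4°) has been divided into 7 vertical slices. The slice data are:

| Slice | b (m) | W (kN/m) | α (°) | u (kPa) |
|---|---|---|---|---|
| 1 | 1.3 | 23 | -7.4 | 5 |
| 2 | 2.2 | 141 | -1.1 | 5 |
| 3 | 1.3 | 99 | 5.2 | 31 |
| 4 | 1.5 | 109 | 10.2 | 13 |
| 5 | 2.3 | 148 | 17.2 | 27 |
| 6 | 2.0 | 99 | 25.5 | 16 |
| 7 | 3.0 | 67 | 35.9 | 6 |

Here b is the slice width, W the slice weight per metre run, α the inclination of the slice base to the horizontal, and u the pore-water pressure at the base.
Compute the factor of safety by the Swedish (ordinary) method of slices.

Ordinary method of slices: FS = Σ[c'·Δl_i + (W_i cosα_i − u_i·Δl_i)·tanφ'] / Σ W_i sinα_i, with Δl_i = b_i / cosα_i.
Slice 1: Δl = 1.3/cos(-7.4°) = 1.311 m; N'_1 = 23·cos(-7.4°) − 5·1.311 = 16.3; c'Δl = 20.32; W sinα = -3.0
Slice 2: Δl = 2.2/cos(-1.1°) = 2.200 m; N'_2 = 141·cos(-1.1°) − 5·2.200 = 130.0; c'Δl = 34.11; W sinα = -2.7
Slice 3: Δl = 1.3/cos5.2° = 1.305 m; N'_3 = 99·cos5.2° − 31·1.305 = 58.1; c'Δl = 20.23; W sinα = 9.0
Slice 4: Δl = 1.5/cos10.2° = 1.524 m; N'_4 = 109·cos10.2° − 13·1.524 = 87.5; c'Δl = 23.62; W sinα = 19.3
Slice 5: Δl = 2.3/cos17.2° = 2.408 m; N'_5 = 148·cos17.2° − 27·2.408 = 76.4; c'Δl = 37.32; W sinα = 43.8
Slice 6: Δl = 2.0/cos25.5° = 2.216 m; N'_6 = 99·cos25.5° − 16·2.216 = 53.9; c'Δl = 34.35; W sinα = 42.6
Slice 7: Δl = 3.0/cos35.9° = 3.704 m; N'_7 = 67·cos35.9° − 6·3.704 = 32.1; c'Δl = 57.40; W sinα = 39.3
Σc'Δl = 227.4 kN/m; ΣN' = 454.1 kN/m; ΣW sinα = 148.3 kN/m
Resisting = 227.4 + 454.1·tan20.4° = 227.4 + 168.9 = 396.2 kN/m
FS = 396.2 / 148.3 = 2.672

FS = 2.67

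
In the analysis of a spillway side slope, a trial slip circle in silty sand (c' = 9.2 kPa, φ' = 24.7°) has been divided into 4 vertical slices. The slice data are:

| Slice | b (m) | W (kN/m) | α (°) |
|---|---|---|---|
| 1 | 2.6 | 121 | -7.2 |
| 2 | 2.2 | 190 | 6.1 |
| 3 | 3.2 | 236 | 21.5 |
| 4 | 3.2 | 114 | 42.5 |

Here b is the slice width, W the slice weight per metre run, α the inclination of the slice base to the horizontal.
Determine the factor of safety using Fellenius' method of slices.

FS = 2.36

Ordinary method of slices: FS = Σ[c'·Δl_i + (W_i cosα_i)·tanφ'] / Σ W_i sinα_i, with Δl_i = b_i / cosα_i.
Slice 1: Δl = 2.6/cos(-7.2°) = 2.621 m; N'_1 = 121·cos(-7.2°) = 120.0; c'Δl = 24.11; W sinα = -15.2
Slice 2: Δl = 2.2/cos6.1° = 2.213 m; N'_2 = 190·cos6.1° = 188.9; c'Δl = 20.36; W sinα = 20.2
Slice 3: Δl = 3.2/cos21.5° = 3.439 m; N'_3 = 236·cos21.5° = 219.6; c'Δl = 31.64; W sinα = 86.5
Slice 4: Δl = 3.2/cos42.5° = 4.340 m; N'_4 = 114·cos42.5° = 84.0; c'Δl = 39.93; W sinα = 77.0
Σc'Δl = 116.0 kN/m; ΣN' = 612.6 kN/m; ΣW sinα = 168.5 kN/m
Resisting = 116.0 + 612.6·tan24.7° = 116.0 + 281.8 = 397.8 kN/m
FS = 397.8 / 168.5 = 2.360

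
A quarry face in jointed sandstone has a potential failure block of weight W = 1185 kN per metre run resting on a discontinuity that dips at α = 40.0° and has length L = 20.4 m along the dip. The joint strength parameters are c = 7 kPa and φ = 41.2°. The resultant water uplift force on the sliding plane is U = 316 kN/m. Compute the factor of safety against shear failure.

Resolving the block weight along and normal to the plane and applying the Mohr–Coulomb strength on the joint:
N' = W cosα − U = 1185·cos40.0° − 316 = 591.8 kN/m
Driving force T = W sinα = 1185·sin40.0° = 761.7 kN/m
Resisting force R = c·L + N'·tanφ = 7·20.4 + 591.8·tan41.2° = 142.8 + 518.0 = 660.8 kN/m
FS = R / T = 660.8 / 761.7 = 0.868

FS = 0.87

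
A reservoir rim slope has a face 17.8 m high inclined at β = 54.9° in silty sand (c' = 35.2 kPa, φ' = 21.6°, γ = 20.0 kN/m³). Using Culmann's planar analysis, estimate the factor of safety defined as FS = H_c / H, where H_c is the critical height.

H_c = (4c'/γ) · sinβ cosφ' / [1 − cos(β − φ')]
    = (4·35.2/20.0) · sin54.9°·cos21.6° / [1 − cos33.3°]
    = 7.040 · 0.7607 / 0.1642 = 32.62 m
FS = H_c / H = 32.62 / 17.8 = 1.832

FS = 1.83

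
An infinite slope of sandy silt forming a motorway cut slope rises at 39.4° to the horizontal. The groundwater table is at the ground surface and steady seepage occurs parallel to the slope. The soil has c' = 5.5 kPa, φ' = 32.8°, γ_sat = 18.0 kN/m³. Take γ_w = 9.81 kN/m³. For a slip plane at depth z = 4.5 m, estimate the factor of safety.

FS = 0.50

With seepage parallel to the slope and the water table at the surface, the effective normal stress on the slip plane uses the buoyant unit weight γ' = γ_sat − γ_w while the driving shear stress uses γ_sat:
FS = [c' + γ' z cos²β tanφ'] / [γ_sat z sinβ cosβ]
γ' = 18.0 − 9.81 = 8.19 kN/m³
Numerator = 5.5 + 8.19·4.5·cos²39.4°·tan32.8° = 5.5 + 8.19·4.5·0.5971·0.6445 = 19.682 kPa
Denominator = 18.0·4.5·sin39.4°·cos39.4° = 18.0·4.5·0.6347·0.7727 = 39.729 kPa
FS = 19.682 / 39.729 = 0.495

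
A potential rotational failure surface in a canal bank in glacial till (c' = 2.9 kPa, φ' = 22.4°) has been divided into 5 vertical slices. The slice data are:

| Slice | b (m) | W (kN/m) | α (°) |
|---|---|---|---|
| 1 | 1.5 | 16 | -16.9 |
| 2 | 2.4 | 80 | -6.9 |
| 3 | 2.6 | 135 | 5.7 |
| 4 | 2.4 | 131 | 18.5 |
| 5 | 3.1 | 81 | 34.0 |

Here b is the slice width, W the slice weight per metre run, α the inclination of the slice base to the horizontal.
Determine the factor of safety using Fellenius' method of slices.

Ordinary method of slices: FS = Σ[c'·Δl_i + (W_i cosα_i)·tanφ'] / Σ W_i sinα_i, with Δl_i = b_i / cosα_i.
Slice 1: Δl = 1.5/cos(-16.9°) = 1.568 m; N'_1 = 16·cos(-16.9°) = 15.3; c'Δl = 4.55; W sinα = -4.7
Slice 2: Δl = 2.4/cos(-6.9°) = 2.418 m; N'_2 = 80·cos(-6.9°) = 79.4; c'Δl = 7.01; W sinα = -9.6
Slice 3: Δl = 2.6/cos5.7° = 2.613 m; N'_3 = 135·cos5.7° = 134.3; c'Δl = 7.58; W sinα = 13.4
Slice 4: Δl = 2.4/cos18.5° = 2.531 m; N'_4 = 131·cos18.5° = 124.2; c'Δl = 7.34; W sinα = 41.6
Slice 5: Δl = 3.1/cos34.0° = 3.739 m; N'_5 = 81·cos34.0° = 67.2; c'Δl = 10.84; W sinα = 45.3
Σc'Δl = 37.3 kN/m; ΣN' = 420.4 kN/m; ΣW sinα = 86.0 kN/m
Resisting = 37.3 + 420.4·tan22.4° = 37.3 + 173.3 = 210.6 kN/m
FS = 210.6 / 86.0 = 2.449

FS = 2.45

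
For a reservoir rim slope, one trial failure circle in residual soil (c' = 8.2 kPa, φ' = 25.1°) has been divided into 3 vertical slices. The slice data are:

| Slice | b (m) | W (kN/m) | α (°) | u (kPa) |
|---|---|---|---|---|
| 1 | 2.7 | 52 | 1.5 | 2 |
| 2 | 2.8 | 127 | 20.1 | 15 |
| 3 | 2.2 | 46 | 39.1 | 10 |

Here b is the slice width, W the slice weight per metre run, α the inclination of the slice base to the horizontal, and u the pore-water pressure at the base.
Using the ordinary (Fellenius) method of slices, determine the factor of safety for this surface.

Ordinary method of slices: FS = Σ[c'·Δl_i + (W_i cosα_i − u_i·Δl_i)·tanφ'] / Σ W_i sinα_i, with Δl_i = b_i / cosα_i.
Slice 1: Δl = 2.7/cos1.5° = 2.701 m; N'_1 = 52·cos1.5° − 2·2.701 = 46.6; c'Δl = 22.15; W sinα = 1.4
Slice 2: Δl = 2.8/cos20.1° = 2.982 m; N'_2 = 127·cos20.1° − 15·2.982 = 74.5; c'Δl = 24.45; W sinα = 43.6
Slice 3: Δl = 2.2/cos39.1° = 2.835 m; N'_3 = 46·cos39.1° − 10·2.835 = 7.3; c'Δl = 23.25; W sinα = 29.0
Σc'Δl = 69.8 kN/m; ΣN' = 128.5 kN/m; ΣW sinα = 74.0 kN/m
Resisting = 69.8 + 128.5·tan25.1° = 69.8 + 60.2 = 130.0 kN/m
FS = 130.0 / 74.0 = 1.757

FS = 1.76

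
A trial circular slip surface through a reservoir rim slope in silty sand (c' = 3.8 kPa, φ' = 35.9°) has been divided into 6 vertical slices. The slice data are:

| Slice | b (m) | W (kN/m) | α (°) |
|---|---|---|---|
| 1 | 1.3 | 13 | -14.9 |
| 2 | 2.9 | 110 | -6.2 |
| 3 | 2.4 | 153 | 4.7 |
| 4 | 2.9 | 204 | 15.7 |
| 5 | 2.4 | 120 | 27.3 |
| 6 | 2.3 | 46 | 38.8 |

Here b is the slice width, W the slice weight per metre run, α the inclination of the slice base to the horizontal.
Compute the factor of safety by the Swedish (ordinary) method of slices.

Ordinary method of slices: FS = Σ[c'·Δl_i + (W_i cosα_i)·tanφ'] / Σ W_i sinα_i, with Δl_i = b_i / cosα_i.
Slice 1: Δl = 1.3/cos(-14.9°) = 1.345 m; N'_1 = 13·cos(-14.9°) = 12.6; c'Δl = 5.11; W sinα = -3.3
Slice 2: Δl = 2.9/cos(-6.2°) = 2.917 m; N'_2 = 110·cos(-6.2°) = 109.4; c'Δl = 11.08; W sinα = -11.9
Slice 3: Δl = 2.4/cos4.7° = 2.408 m; N'_3 = 153·cos4.7° = 152.5; c'Δl = 9.15; W sinα = 12.5
Slice 4: Δl = 2.9/cos15.7° = 3.012 m; N'_4 = 204·cos15.7° = 196.4; c'Δl = 11.45; W sinα = 55.2
Slice 5: Δl = 2.4/cos27.3° = 2.701 m; N'_5 = 120·cos27.3° = 106.6; c'Δl = 10.26; W sinα = 55.0
Slice 6: Δl = 2.3/cos38.8° = 2.951 m; N'_6 = 46·cos38.8° = 35.8; c'Δl = 11.21; W sinα = 28.8
Σc'Δl = 58.3 kN/m; ΣN' = 613.3 kN/m; ΣW sinα = 136.4 kN/m
Resisting = 58.3 + 613.3·tan35.9° = 58.3 + 443.9 = 502.2 kN/m
FS = 502.2 / 136.4 = 3.682

FS = 3.68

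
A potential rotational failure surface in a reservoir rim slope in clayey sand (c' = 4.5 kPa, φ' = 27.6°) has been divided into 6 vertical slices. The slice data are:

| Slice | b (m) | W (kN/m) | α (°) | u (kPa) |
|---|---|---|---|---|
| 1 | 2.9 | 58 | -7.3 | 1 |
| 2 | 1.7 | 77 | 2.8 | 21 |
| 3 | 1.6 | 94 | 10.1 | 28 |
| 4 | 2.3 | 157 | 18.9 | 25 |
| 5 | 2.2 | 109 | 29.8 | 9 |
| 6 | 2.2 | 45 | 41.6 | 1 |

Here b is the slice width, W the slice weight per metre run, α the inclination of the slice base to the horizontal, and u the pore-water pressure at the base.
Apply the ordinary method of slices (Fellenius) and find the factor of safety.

FS = 1.61

Ordinary method of slices: FS = Σ[c'·Δl_i + (W_i cosα_i − u_i·Δl_i)·tanφ'] / Σ W_i sinα_i, with Δl_i = b_i / cosα_i.
Slice 1: Δl = 2.9/cos(-7.3°) = 2.924 m; N'_1 = 58·cos(-7.3°) − 1·2.924 = 54.6; c'Δl = 13.16; W sinα = -7.4
Slice 2: Δl = 1.7/cos2.8° = 1.702 m; N'_2 = 77·cos2.8° − 21·1.702 = 41.2; c'Δl = 7.66; W sinα = 3.8
Slice 3: Δl = 1.6/cos10.1° = 1.625 m; N'_3 = 94·cos10.1° − 28·1.625 = 47.0; c'Δl = 7.31; W sinα = 16.5
Slice 4: Δl = 2.3/cos18.9° = 2.431 m; N'_4 = 157·cos18.9° − 25·2.431 = 87.8; c'Δl = 10.94; W sinα = 50.9
Slice 5: Δl = 2.2/cos29.8° = 2.535 m; N'_5 = 109·cos29.8° − 9·2.535 = 71.8; c'Δl = 11.41; W sinα = 54.2
Slice 6: Δl = 2.2/cos41.6° = 2.942 m; N'_6 = 45·cos41.6° − 1·2.942 = 30.7; c'Δl = 13.24; W sinα = 29.9
Σc'Δl = 63.7 kN/m; ΣN' = 333.0 kN/m; ΣW sinα = 147.8 kN/m
Resisting = 63.7 + 333.0·tan27.6° = 63.7 + 174.1 = 237.8 kN/m
FS = 237.8 / 147.8 = 1.609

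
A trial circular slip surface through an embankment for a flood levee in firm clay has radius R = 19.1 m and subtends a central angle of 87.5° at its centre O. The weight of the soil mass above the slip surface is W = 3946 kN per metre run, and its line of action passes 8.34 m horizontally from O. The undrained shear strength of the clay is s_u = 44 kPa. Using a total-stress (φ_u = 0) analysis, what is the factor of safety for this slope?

FS = 0.74

Taking moments about the centre O, the resisting moment is provided by the undrained shear strength acting along the arc:
Arc length L_a = R·θ = 19.1·(87.5°·π/180) = 19.1·1.5272 = 29.17 m
M_R = s_u·L_a·R = 44·29.17·19.1 = 24513.5 kN·m/m
M_D = W·d = 3946·8.34 = 32909.6 kN·m/m
FS = M_R / M_D = 24513.5 / 32909.6 = 0.745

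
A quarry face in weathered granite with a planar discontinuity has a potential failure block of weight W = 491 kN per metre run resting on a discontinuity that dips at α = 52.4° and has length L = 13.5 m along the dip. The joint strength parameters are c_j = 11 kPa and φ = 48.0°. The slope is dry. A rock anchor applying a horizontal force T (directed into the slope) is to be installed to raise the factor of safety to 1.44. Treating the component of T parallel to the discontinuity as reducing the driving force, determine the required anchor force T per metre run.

Resolving forces along and normal to the sliding plane, with the horizontal anchor force T adding T·sinα to the effective normal force and T·cosα acting up the plane against the driving force:
FS = [c_jL + (W cosα + T sinα) tanφ] / [W sinα − T cosα]
Without the anchor: N' = 299.6 kN/m, driving T_d = 389.0 kN/m, resisting R = 11·13.5 + 299.6·tan48.0° = 481.2 kN/m, FS = 1.24.
Setting FS = 1.44 and solving for T:
1.44·(389.0 − T cos52.4°) = 481.2 + T sin52.4°·tan48.0°
T·(sin52.4°·tan48.0° + 1.44·cos52.4°) = 1.44·389.0 − 481.2
T·(0.7923·1.1106 + 1.44·0.6101) = 560.2 − 481.2 = 79.0
T·1.7585 = 79.0
T = 44.9 kN/m

T = 45 kN/m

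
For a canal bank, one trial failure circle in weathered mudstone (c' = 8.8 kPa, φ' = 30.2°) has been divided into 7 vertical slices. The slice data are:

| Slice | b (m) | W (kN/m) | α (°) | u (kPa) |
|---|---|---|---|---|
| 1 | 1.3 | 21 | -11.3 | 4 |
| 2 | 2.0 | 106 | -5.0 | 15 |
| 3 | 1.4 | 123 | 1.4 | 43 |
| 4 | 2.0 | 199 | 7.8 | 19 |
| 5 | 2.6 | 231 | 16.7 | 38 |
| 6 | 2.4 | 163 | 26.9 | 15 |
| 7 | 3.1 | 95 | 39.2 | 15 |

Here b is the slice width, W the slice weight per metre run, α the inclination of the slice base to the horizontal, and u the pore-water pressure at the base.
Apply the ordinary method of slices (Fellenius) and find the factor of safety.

FS = 2.13

Ordinary method of slices: FS = Σ[c'·Δl_i + (W_i cosα_i − u_i·Δl_i)·tanφ'] / Σ W_i sinα_i, with Δl_i = b_i / cosα_i.
Slice 1: Δl = 1.3/cos(-11.3°) = 1.326 m; N'_1 = 21·cos(-11.3°) − 4·1.326 = 15.3; c'Δl = 11.67; W sinα = -4.1
Slice 2: Δl = 2.0/cos(-5.0°) = 2.008 m; N'_2 = 106·cos(-5.0°) − 15·2.008 = 75.5; c'Δl = 17.67; W sinα = -9.2
Slice 3: Δl = 1.4/cos1.4° = 1.400 m; N'_3 = 123·cos1.4° − 43·1.400 = 62.7; c'Δl = 12.32; W sinα = 3.0
Slice 4: Δl = 2.0/cos7.8° = 2.019 m; N'_4 = 199·cos7.8° − 19·2.019 = 158.8; c'Δl = 17.76; W sinα = 27.0
Slice 5: Δl = 2.6/cos16.7° = 2.714 m; N'_5 = 231·cos16.7° − 38·2.714 = 118.1; c'Δl = 23.89; W sinα = 66.4
Slice 6: Δl = 2.4/cos26.9° = 2.691 m; N'_6 = 163·cos26.9° − 15·2.691 = 105.0; c'Δl = 23.68; W sinα = 73.7
Slice 7: Δl = 3.1/cos39.2° = 4.000 m; N'_7 = 95·cos39.2° − 15·4.000 = 13.6; c'Δl = 35.20; W sinα = 60.0
Σc'Δl = 142.2 kN/m; ΣN' = 549.0 kN/m; ΣW sinα = 216.8 kN/m
Resisting = 142.2 + 549.0·tan30.2° = 142.2 + 319.5 = 461.7 kN/m
FS = 461.7 / 216.8 = 2.130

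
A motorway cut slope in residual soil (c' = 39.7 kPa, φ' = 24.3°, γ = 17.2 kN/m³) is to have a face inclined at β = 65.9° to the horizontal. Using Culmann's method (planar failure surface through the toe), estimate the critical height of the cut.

Culmann's analysis gives the critical failure plane at α_cr = (β + φ')/2 = (65.9 + 24.3)/2 = 45.1°, and the critical height
H_c = (4c'/γ) · sinβ cosφ' / [1 − cos(β − φ')]
    = (4·39.7/17.2) · sin65.9°·cos24.3° / [1 − cos(41.6°)]
    = 9.233 · 0.9128·0.9114 / [1 − 0.7478]
    = 9.233 · 0.8320 / 0.2522
    = 30.46 m

H_c = 30.46 m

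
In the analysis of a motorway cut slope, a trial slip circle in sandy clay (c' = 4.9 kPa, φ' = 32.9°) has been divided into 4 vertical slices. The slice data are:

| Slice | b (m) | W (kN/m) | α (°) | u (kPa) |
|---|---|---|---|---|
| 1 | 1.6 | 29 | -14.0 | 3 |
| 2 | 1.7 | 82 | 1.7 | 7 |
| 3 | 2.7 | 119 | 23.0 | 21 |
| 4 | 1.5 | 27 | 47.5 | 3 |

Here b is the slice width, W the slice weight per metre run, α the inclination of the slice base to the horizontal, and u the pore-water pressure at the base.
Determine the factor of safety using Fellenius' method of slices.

FS = 2.27

Ordinary method of slices: FS = Σ[c'·Δl_i + (W_i cosα_i − u_i·Δl_i)·tanφ'] / Σ W_i sinα_i, with Δl_i = b_i / cosα_i.
Slice 1: Δl = 1.6/cos(-14.0°) = 1.649 m; N'_1 = 29·cos(-14.0°) − 3·1.649 = 23.2; c'Δl = 8.08; W sinα = -7.0
Slice 2: Δl = 1.7/cos1.7° = 1.701 m; N'_2 = 82·cos1.7° − 7·1.701 = 70.1; c'Δl = 8.33; W sinα = 2.4
Slice 3: Δl = 2.7/cos23.0° = 2.933 m; N'_3 = 119·cos23.0° − 21·2.933 = 47.9; c'Δl = 14.37; W sinα = 46.5
Slice 4: Δl = 1.5/cos47.5° = 2.220 m; N'_4 = 27·cos47.5° − 3·2.220 = 11.6; c'Δl = 10.88; W sinα = 19.9
Σc'Δl = 41.7 kN/m; ΣN' = 152.8 kN/m; ΣW sinα = 61.8 kN/m
Resisting = 41.7 + 152.8·tan32.9° = 41.7 + 98.8 = 140.5 kN/m
FS = 140.5 / 61.8 = 2.273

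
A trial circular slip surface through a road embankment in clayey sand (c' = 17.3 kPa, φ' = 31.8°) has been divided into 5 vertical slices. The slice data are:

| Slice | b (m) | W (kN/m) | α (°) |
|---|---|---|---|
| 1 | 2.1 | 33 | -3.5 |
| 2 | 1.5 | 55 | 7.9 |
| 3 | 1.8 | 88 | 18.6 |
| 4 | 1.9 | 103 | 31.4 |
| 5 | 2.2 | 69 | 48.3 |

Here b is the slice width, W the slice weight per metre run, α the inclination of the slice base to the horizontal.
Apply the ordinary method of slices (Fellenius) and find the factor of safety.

FS = 2.74

Ordinary method of slices: FS = Σ[c'·Δl_i + (W_i cosα_i)·tanφ'] / Σ W_i sinα_i, with Δl_i = b_i / cosα_i.
Slice 1: Δl = 2.1/cos(-3.5°) = 2.104 m; N'_1 = 33·cos(-3.5°) = 32.9; c'Δl = 36.40; W sinα = -2.0
Slice 2: Δl = 1.5/cos7.9° = 1.514 m; N'_2 = 55·cos7.9° = 54.5; c'Δl = 26.20; W sinα = 7.6
Slice 3: Δl = 1.8/cos18.6° = 1.899 m; N'_3 = 88·cos18.6° = 83.4; c'Δl = 32.86; W sinα = 28.1
Slice 4: Δl = 1.9/cos31.4° = 2.226 m; N'_4 = 103·cos31.4° = 87.9; c'Δl = 38.51; W sinα = 53.7
Slice 5: Δl = 2.2/cos48.3° = 3.307 m; N'_5 = 69·cos48.3° = 45.9; c'Δl = 57.21; W sinα = 51.5
Σc'Δl = 191.2 kN/m; ΣN' = 304.6 kN/m; ΣW sinα = 138.8 kN/m
Resisting = 191.2 + 304.6·tan31.8° = 191.2 + 188.9 = 380.1 kN/m
FS = 380.1 / 138.8 = 2.738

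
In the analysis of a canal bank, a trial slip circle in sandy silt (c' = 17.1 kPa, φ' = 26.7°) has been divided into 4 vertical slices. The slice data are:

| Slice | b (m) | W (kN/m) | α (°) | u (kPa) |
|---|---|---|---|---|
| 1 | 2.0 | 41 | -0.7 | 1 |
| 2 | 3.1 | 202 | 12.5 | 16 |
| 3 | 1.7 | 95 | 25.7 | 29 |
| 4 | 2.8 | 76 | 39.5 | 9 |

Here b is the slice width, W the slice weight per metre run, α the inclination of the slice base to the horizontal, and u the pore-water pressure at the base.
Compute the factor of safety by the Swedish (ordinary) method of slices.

Ordinary method of slices: FS = Σ[c'·Δl_i + (W_i cosα_i − u_i·Δl_i)·tanφ'] / Σ W_i sinα_i, with Δl_i = b_i / cosα_i.
Slice 1: Δl = 2.0/cos(-0.7°) = 2.000 m; N'_1 = 41·cos(-0.7°) − 1·2.000 = 39.0; c'Δl = 34.20; W sinα = -0.5
Slice 2: Δl = 3.1/cos12.5° = 3.175 m; N'_2 = 202·cos12.5° − 16·3.175 = 146.4; c'Δl = 54.30; W sinα = 43.7
Slice 3: Δl = 1.7/cos25.7° = 1.887 m; N'_3 = 95·cos25.7° − 29·1.887 = 30.9; c'Δl = 32.26; W sinα = 41.2
Slice 4: Δl = 2.8/cos39.5° = 3.629 m; N'_4 = 76·cos39.5° − 9·3.629 = 26.0; c'Δl = 62.05; W sinα = 48.3
Σc'Δl = 182.8 kN/m; ΣN' = 242.3 kN/m; ΣW sinα = 132.8 kN/m
Resisting = 182.8 + 242.3·tan26.7° = 182.8 + 121.9 = 304.7 kN/m
FS = 304.7 / 132.8 = 2.295

FS = 2.29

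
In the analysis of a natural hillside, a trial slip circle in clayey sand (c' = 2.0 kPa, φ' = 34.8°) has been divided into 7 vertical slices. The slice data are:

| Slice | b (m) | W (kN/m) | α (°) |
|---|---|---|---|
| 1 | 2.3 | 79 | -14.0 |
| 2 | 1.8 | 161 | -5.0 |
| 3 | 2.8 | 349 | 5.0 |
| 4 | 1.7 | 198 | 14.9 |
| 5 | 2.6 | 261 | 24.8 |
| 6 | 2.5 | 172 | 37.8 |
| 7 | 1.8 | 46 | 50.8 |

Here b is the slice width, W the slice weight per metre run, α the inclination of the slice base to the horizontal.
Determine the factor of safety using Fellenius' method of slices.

Ordinary method of slices: FS = Σ[c'·Δl_i + (W_i cosα_i)·tanφ'] / Σ W_i sinα_i, with Δl_i = b_i / cosα_i.
Slice 1: Δl = 2.3/cos(-14.0°) = 2.370 m; N'_1 = 79·cos(-14.0°) = 76.7; c'Δl = 4.74; W sinα = -19.1
Slice 2: Δl = 1.8/cos(-5.0°) = 1.807 m; N'_2 = 161·cos(-5.0°) = 160.4; c'Δl = 3.61; W sinα = -14.0
Slice 3: Δl = 2.8/cos5.0° = 2.811 m; N'_3 = 349·cos5.0° = 347.7; c'Δl = 5.62; W sinα = 30.4
Slice 4: Δl = 1.7/cos14.9° = 1.759 m; N'_4 = 198·cos14.9° = 191.3; c'Δl = 3.52; W sinα = 50.9
Slice 5: Δl = 2.6/cos24.8° = 2.864 m; N'_5 = 261·cos24.8° = 236.9; c'Δl = 5.73; W sinα = 109.5
Slice 6: Δl = 2.5/cos37.8° = 3.164 m; N'_6 = 172·cos37.8° = 135.9; c'Δl = 6.33; W sinα = 105.4
Slice 7: Δl = 1.8/cos50.8° = 2.848 m; N'_7 = 46·cos50.8° = 29.1; c'Δl = 5.70; W sinα = 35.6
Σc'Δl = 35.2 kN/m; ΣN' = 1178.0 kN/m; ΣW sinα = 298.7 kN/m
Resisting = 35.2 + 1178.0·tan34.8° = 35.2 + 818.7 = 854.0 kN/m
FS = 854.0 / 298.7 = 2.859

FS = 2.86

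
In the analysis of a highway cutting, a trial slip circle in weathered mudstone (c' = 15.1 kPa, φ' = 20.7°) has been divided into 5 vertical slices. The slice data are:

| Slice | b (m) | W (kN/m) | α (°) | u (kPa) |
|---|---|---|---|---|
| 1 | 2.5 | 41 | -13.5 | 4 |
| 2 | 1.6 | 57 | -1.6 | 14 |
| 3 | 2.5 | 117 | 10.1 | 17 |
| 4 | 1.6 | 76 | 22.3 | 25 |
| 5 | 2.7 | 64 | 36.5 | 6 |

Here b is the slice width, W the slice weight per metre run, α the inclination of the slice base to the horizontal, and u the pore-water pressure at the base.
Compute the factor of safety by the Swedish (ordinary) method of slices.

FS = 3.30

Ordinary method of slices: FS = Σ[c'·Δl_i + (W_i cosα_i − u_i·Δl_i)·tanφ'] / Σ W_i sinα_i, with Δl_i = b_i / cosα_i.
Slice 1: Δl = 2.5/cos(-13.5°) = 2.571 m; N'_1 = 41·cos(-13.5°) − 4·2.571 = 29.6; c'Δl = 38.82; W sinα = -9.6
Slice 2: Δl = 1.6/cos(-1.6°) = 1.601 m; N'_2 = 57·cos(-1.6°) − 14·1.601 = 34.6; c'Δl = 24.17; W sinα = -1.6
Slice 3: Δl = 2.5/cos10.1° = 2.539 m; N'_3 = 117·cos10.1° − 17·2.539 = 72.0; c'Δl = 38.34; W sinα = 20.5
Slice 4: Δl = 1.6/cos22.3° = 1.729 m; N'_4 = 76·cos22.3° − 25·1.729 = 27.1; c'Δl = 26.11; W sinα = 28.8
Slice 5: Δl = 2.7/cos36.5° = 3.359 m; N'_5 = 64·cos36.5° − 6·3.359 = 31.3; c'Δl = 50.72; W sinα = 38.1
Σc'Δl = 178.2 kN/m; ΣN' = 194.5 kN/m; ΣW sinα = 76.3 kN/m
Resisting = 178.2 + 194.5·tan20.7° = 178.2 + 73.5 = 251.7 kN/m
FS = 251.7 / 76.3 = 3.300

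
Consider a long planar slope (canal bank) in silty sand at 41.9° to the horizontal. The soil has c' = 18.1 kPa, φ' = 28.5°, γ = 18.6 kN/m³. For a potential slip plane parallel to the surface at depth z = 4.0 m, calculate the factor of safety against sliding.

For an infinite slope with a slip plane parallel to the surface (no pore pressure): FS = [c' + γz cos²β tanφ'] / [γz sinβ cosβ].
γz = 18.6·4.0 = 74.40 kN/m²
Numerator = 18.1 + 74.40·cos²41.9°·tan28.5° = 18.1 + 74.40·0.5540·0.5430 = 40.479 kPa
Denominator = 74.40·sin41.9°·cos41.9° = 74.40·0.6678·0.7443 = 36.982 kPa
FS = 40.479 / 36.982 = 1.095

FS = 1.09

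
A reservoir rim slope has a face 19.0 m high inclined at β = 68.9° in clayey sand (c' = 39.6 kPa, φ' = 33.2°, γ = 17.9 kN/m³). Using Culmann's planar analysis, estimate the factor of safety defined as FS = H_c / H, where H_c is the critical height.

H_c = (4c'/γ) · sinβ cosφ' / [1 − cos(β − φ')]
    = (4·39.6/17.9) · sin68.9°·cos33.2° / [1 − cos35.7°]
    = 8.849 · 0.7807 / 0.1879 = 36.76 m
FS = H_c / H = 36.76 / 19.0 = 1.935

FS = 1.93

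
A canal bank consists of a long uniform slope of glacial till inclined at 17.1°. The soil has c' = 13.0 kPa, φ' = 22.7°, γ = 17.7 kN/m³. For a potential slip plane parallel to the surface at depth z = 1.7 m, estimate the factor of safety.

FS = 2.90

For an infinite slope with a slip plane parallel to the surface (no pore pressure): FS = [c' + γz cos²β tanφ'] / [γz sinβ cosβ].
γz = 17.7·1.7 = 30.09 kN/m²
Numerator = 13.0 + 30.09·cos²17.1°·tan22.7° = 13.0 + 30.09·0.9135·0.4183 = 24.499 kPa
Denominator = 30.09·sin17.1°·cos17.1° = 30.09·0.2940·0.9558 = 8.457 kPa
FS = 24.499 / 8.457 = 2.897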